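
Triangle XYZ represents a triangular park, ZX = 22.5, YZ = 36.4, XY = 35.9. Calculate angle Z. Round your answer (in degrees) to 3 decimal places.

∠Z ≈ 70.662°

By the law of cosines, cos Z = (YZ² + ZX² − XY²) / (2·YZ·ZX) ≈ 0.33114, so ∠Z ≈ 70.66°.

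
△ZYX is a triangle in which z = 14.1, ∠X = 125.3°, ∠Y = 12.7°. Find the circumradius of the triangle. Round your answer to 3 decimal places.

The third angle is ∠Z = 180° − ∠Y − ∠X = 42.00°.
Law of sines: y = z·sin Y/sin Z ≈ 4.6326.
Law of sines: x = z·sin X/sin Z ≈ 17.198.
Circumradius = z/(2 sin Z) ≈ 10.536.

R ≈ 10.536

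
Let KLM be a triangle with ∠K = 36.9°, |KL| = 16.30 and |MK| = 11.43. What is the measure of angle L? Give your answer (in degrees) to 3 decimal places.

By the law of cosines, |LM|² = |MK|² + |KL|² − 2·|MK|·|KL|·cos K = 98.358, so |LM| ≈ 9.9176.
Law of cosines again: cos L = (|KL|² + |LM|² − |MK|²)/(2·|KL|·|LM|) ≈ 0.72191, so ∠L ≈ 43.79°.

43.787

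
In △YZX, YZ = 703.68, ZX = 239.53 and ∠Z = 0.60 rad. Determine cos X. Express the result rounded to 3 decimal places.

-0.652

By the law of cosines, XY² = YZ² + ZX² − 2·YZ·ZX·cos Z = 2.7432e+05, so XY ≈ 523.75.
Law of cosines again: cos X = (ZX² + XY² − YZ²)/(2·ZX·XY) ≈ -0.65153, so ∠X ≈ 2.280 rad.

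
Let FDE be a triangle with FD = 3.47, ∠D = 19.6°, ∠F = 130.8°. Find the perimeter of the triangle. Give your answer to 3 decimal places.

11.145

The third angle is ∠E = 180° − ∠F − ∠D = 29.60°.
Law of sines: DE = FD·sin F/sin E ≈ 5.318.
Law of sines: EF = FD·sin D/sin E ≈ 2.3566.
Semiperimeter s = (5.318+2.3566+3.47)/2 = 5.5723.
Perimeter = 5.318 + 2.3566 + 3.47 = 11.145.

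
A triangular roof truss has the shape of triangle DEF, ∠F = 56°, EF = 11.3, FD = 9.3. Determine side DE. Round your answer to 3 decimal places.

By the law of cosines, DE² = EF² + FD² − 2·EF·FD·cos F = 96.649, so DE ≈ 9.831.

9.831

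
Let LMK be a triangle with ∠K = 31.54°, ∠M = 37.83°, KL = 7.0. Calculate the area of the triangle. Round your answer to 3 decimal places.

19.556

The third angle is ∠L = 180° − ∠M − ∠K = 110.63°.
Law of sines: MK = KL·sin L/sin M ≈ 10.681.
Law of sines: LM = KL·sin K/sin M ≈ 5.9702.
Area = ½·KL·MK·sin K ≈ 19.556.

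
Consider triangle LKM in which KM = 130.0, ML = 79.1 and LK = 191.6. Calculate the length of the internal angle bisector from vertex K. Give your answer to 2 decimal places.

t_K ≈ 152.97

By the law of cosines, cos K = (LK² + KM² − ML²) / (2·LK·KM) ≈ 0.95057, so ∠K ≈ 18.09°.
The bisector from K has length 2·LK·KM·cos(∠K/2)/(LK+KM) ≈ 152.97.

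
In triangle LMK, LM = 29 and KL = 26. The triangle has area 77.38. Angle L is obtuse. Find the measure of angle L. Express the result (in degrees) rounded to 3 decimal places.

From area = ½·KL·LM·sin L, we get sin L = 2·area/(KL·LM) ≈ 0.20525.
Taking the obtuse solution, ∠L ≈ 168.16°.

∠L ≈ 168.156°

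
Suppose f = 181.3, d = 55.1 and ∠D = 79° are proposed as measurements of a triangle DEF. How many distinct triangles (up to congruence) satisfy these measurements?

f·sin D = 181.3·sin(79°) ≈ 178.
Since d = 55.1 < 178 = f sin D, no triangle exists.

0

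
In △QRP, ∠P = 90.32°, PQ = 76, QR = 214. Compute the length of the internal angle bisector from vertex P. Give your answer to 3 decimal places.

Law of sines: sin R = PQ·sin P/QR ≈ 0.35513.
Since QR ≥ PQ, only the acute value applies: ∠R ≈ 20.80°.
Then ∠Q = 180° − ∠P − ∠R ≈ 68.88°.
Law of sines gives RP = QR·sin Q/sin P ≈ 199.63.
The bisector from P has length 2·RP·PQ·cos(∠P/2)/(RP+PQ) ≈ 77.626.

77.626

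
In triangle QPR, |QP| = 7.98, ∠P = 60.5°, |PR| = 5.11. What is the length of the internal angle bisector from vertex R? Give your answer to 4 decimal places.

By the law of cosines, |RQ|² = |QP|² + |PR|² − 2·|QP|·|PR|·cos P = 49.633, so |RQ| ≈ 7.045.
Law of cosines again: cos R = (|PR|² + |RQ|² − |QP|²)/(2·|PR|·|RQ|) ≈ 0.16756, so ∠R ≈ 80.35°.
The bisector from R has length 2·|PR|·|RQ|·cos(∠R/2)/(|PR|+|RQ|) ≈ 4.5259.

t_R ≈ 4.5259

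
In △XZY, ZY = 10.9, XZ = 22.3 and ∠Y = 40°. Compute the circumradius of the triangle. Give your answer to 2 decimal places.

R ≈ 17.35

Law of sines: sin X = ZY·sin Y/XZ ≈ 0.31419.
Since XZ ≥ ZY, only the acute value applies: ∠X ≈ 18.31°.
Then ∠Z = 180° − ∠Y − ∠X ≈ 121.69°.
Law of sines gives YX = XZ·sin Z/sin Y ≈ 29.521.
Circumradius = XZ/(2 sin Y) ≈ 17.346.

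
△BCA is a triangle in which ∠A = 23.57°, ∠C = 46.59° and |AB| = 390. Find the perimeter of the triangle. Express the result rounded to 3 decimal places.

The third angle is ∠B = 180° − ∠C − ∠A = 109.84°.
Law of sines: |CA| = |AB|·sin B/sin C ≈ 504.99.
Law of sines: |BC| = |AB|·sin A/sin C ≈ 214.67.
Semiperimeter s = (504.99+390+214.67)/2 = 554.83.
Perimeter = 504.99 + 390 + 214.67 = 1109.7.

1109.660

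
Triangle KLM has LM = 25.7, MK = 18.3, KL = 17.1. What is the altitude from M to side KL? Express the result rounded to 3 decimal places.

18.274

Semiperimeter s = (25.7 + 18.3 + 17.1)/2 = 30.55.
Heron's formula: area = √(30.55·4.85·12.25·13.45) ≈ 156.24.
The altitude from M has length 2·area/KL ≈ 18.274.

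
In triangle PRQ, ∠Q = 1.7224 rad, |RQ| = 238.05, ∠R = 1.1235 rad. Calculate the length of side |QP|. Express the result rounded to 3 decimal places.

The third angle is ∠P = π − ∠R − ∠Q = 0.2957 rad.
Law of sines: |QP| = |RQ|·sin R/sin P ≈ 736.54.

736.543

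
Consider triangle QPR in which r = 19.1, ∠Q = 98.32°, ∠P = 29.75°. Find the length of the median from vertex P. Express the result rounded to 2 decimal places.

The third angle is ∠R = 180° − ∠Q − ∠P = 51.93°.
Law of sines: q = r·sin Q/sin R ≈ 24.006.
Law of sines: p = r·sin P/sin R ≈ 12.039.
Median from P: ½√(2·r² + 2·q² − p²) ≈ 20.84.

20.84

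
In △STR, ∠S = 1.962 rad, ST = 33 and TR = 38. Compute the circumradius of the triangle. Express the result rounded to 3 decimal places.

20.553

Law of sines: sin R = ST·sin S/TR ≈ 0.80281.
Since TR ≥ ST, only the acute value applies: ∠R ≈ 0.932 rad.
Then ∠T = π − ∠S − ∠R ≈ 0.248 rad.
Law of sines gives RS = TR·sin T/sin S ≈ 10.074.
Circumradius = TR/(2 sin S) ≈ 20.553.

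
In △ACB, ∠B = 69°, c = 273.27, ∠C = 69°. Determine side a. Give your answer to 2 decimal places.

The third angle is ∠A = 180° − ∠C − ∠B = 42.00°.
Law of sines: a = c·sin A/sin C ≈ 195.86.

195.86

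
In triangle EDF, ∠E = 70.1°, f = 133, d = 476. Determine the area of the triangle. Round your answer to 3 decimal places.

29763.880

Area = ½·d·f·sin E ≈ 29764.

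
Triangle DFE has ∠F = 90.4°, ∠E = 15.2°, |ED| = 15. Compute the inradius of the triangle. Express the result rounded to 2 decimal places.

1.70

The third angle is ∠D = 180° − ∠F − ∠E = 74.40°.
Law of sines: |FE| = |ED|·sin D/sin F ≈ 14.448.
Law of sines: |DF| = |ED|·sin E/sin F ≈ 3.9329.
Area = ½·|ED|·|FE|·sin E ≈ 28.41.
Semiperimeter s = (14.448+15+3.9329)/2 = 16.69.
Inradius = area/s = 28.41/16.69 ≈ 1.7022.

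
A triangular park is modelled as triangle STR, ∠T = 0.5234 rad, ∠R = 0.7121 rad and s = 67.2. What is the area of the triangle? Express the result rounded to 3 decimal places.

The third angle is ∠S = π − ∠T − ∠R = 1.9061 rad.
Law of sines: t = s·sin T/sin S ≈ 35.569.
Law of sines: r = s·sin R/sin S ≈ 46.5.
Area = ½·s·t·sin R ≈ 780.92.

area ≈ 780.924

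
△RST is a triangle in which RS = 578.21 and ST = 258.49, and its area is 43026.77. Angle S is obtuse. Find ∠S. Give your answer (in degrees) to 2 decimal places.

144.85

From area = ½·RS·ST·sin S, we get sin S = 2·area/(RS·ST) ≈ 0.57576.
Taking the obtuse solution, ∠S ≈ 144.85°.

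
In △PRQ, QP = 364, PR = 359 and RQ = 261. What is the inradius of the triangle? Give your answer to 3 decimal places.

89.403

Semiperimeter s = (261 + 364 + 359)/2 = 492.
Heron's formula: area = √(492·231·128·133) ≈ 43986.
Inradius = area/s = 43986/492 ≈ 89.403.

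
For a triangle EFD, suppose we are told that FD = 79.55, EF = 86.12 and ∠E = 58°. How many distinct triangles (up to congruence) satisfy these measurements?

2

EF·sin E = 86.12·sin(58°) ≈ 73.03.
Since EF sin E < FD < EF (73.03 < 79.55 < 86.12), two triangles exist.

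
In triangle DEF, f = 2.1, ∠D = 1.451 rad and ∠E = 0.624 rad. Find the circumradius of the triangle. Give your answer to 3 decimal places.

R ≈ 1.199

The third angle is ∠F = π − ∠D − ∠E = 1.067 rad.
Law of sines: d = f·sin D/sin F ≈ 2.3813.
Law of sines: e = f·sin E/sin F ≈ 1.4014.
Circumradius = f/(2 sin F) ≈ 1.1992.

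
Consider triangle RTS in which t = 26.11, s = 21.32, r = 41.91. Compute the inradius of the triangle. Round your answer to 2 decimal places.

Semiperimeter p = (41.91 + 26.11 + 21.32)/2 = 44.67.
Heron's formula: area = √(44.67·2.76·18.56·23.35) ≈ 231.15.
Inradius = area/p = 231.15/44.67 ≈ 5.1746.

5.17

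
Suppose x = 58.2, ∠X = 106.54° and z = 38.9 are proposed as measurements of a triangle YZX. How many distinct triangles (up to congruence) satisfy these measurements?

1

z·sin X = 38.9·sin(106.54°) ≈ 37.29.
Since ∠X is not acute, a triangle exists only if x > z; here x > z, so there is exactly one triangle.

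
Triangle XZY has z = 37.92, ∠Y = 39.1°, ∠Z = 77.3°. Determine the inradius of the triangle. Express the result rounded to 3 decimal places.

The third angle is ∠X = 180° − ∠Z − ∠Y = 63.60°.
Law of sines: x = z·sin X/sin Z ≈ 34.817.
Law of sines: y = z·sin Y/sin Z ≈ 24.515.
Area = ½·z·x·sin Y ≈ 416.33.
Semiperimeter s = (34.817+37.92+24.515)/2 = 48.626.
Inradius = area/s = 416.33/48.626 ≈ 8.5619.

r ≈ 8.562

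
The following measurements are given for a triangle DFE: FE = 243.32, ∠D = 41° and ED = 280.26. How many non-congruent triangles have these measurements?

2

ED·sin D = 280.26·sin(41°) ≈ 183.9.
Since ED sin D < FE < ED (183.9 < 243.32 < 280.26), two triangles exist.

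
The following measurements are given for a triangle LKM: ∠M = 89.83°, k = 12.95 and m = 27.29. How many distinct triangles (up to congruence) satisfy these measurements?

1

k·sin M = 12.95·sin(89.83°) ≈ 12.95.
Since m ≥ k, exactly one triangle exists.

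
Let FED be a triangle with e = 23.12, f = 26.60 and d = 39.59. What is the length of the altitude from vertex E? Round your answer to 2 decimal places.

Semiperimeter s = (26.6 + 23.12 + 39.59)/2 = 44.655.
Heron's formula: area = √(44.655·18.055·21.535·5.065) ≈ 296.55.
The altitude from E has length 2·area/e ≈ 25.653.

h_E ≈ 25.65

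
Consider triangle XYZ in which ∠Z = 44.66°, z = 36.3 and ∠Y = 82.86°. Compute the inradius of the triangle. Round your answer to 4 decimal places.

11.4809

The third angle is ∠X = 180° − ∠Y − ∠Z = 52.48°.
Law of sines: x = z·sin X/sin Z ≈ 40.96.
Law of sines: y = z·sin Y/sin Z ≈ 51.243.
Area = ½·z·x·sin Y ≈ 737.67.
Semiperimeter s = (40.96+51.243+36.3)/2 = 64.252.
Inradius = area/s = 737.67/64.252 ≈ 11.481.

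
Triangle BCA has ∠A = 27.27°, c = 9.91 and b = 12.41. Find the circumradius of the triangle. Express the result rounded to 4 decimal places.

6.3244

By the law of cosines, a² = b² + c² − 2·b·c·cos A = 33.587, so a ≈ 5.7955.
Area = ½·b·c·sin A ≈ 28.174.
Circumradius = a/(2 sin A) ≈ 6.3244.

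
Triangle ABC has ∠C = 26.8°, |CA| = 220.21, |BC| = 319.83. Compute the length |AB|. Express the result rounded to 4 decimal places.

158.2860

By the law of cosines, |AB|² = |BC|² + |CA|² − 2·|BC|·|CA|·cos C = 25054, so |AB| ≈ 158.29.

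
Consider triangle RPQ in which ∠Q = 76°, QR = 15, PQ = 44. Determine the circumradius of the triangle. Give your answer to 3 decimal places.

By the law of cosines, RP² = PQ² + QR² − 2·PQ·QR·cos Q = 1841.7, so RP ≈ 42.915.
Area = ½·PQ·QR·sin Q ≈ 320.2.
Circumradius = RP/(2 sin Q) ≈ 22.114.

22.114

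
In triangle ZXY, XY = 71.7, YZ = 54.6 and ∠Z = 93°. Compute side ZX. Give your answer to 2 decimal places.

43.70

Law of sines: sin X = YZ·sin Z/XY ≈ 0.76046.
Since XY ≥ YZ, only the acute value applies: ∠X ≈ 49.51°.
Then ∠Y = 180° − ∠Z − ∠X ≈ 37.49°.
Law of sines gives ZX = XY·sin Y/sin Z ≈ 43.703.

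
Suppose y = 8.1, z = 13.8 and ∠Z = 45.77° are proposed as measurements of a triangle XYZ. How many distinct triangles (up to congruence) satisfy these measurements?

1

y·sin Z = 8.1·sin(45.77°) ≈ 5.804.
Since z ≥ y, exactly one triangle exists.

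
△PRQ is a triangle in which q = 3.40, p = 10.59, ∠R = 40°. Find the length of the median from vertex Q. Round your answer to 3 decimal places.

9.352

By the law of cosines, r² = q² + p² − 2·q·p·cos R = 68.544, so r ≈ 8.2791.
Median from Q: ½√(2·p² + 2·r² − q²) ≈ 9.3518.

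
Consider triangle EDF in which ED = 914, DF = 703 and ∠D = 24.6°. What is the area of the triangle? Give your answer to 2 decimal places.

area ≈ 133738.95

Area = ½·ED·DF·sin D ≈ 1.3374e+05.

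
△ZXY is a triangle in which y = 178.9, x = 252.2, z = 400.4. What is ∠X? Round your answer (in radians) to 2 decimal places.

0.45

By the law of cosines, cos X = (y² + z² − x²) / (2·y·z) ≈ 0.89849, so ∠X ≈ 0.454 rad.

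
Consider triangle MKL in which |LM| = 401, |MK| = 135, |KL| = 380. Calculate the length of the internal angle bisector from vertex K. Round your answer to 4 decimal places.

t_K ≈ 142.1188

By the law of cosines, cos K = (|MK|² + |KL|² − |LM|²) / (2·|MK|·|KL|) ≈ 0.01778, so ∠K ≈ 1.5530 rad.
The bisector from K has length 2·|MK|·|KL|·cos(∠K/2)/(|MK|+|KL|) ≈ 142.12.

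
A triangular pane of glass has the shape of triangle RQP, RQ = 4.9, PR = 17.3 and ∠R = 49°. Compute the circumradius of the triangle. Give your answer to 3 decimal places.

By the law of cosines, QP² = PR² + RQ² − 2·PR·RQ·cos R = 212.07, so QP ≈ 14.563.
Area = ½·PR·RQ·sin R ≈ 31.988.
Circumradius = QP/(2 sin R) ≈ 9.6479.

9.648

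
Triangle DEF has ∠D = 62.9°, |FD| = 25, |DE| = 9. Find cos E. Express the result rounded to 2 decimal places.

By the law of cosines, |EF|² = |FD|² + |DE|² − 2·|FD|·|DE|·cos D = 501, so |EF| ≈ 22.383.
Law of cosines again: cos E = (|DE|² + |EF|² − |FD|²)/(2·|DE|·|EF|) ≈ -0.10672, so ∠E ≈ 96.13°.

-0.11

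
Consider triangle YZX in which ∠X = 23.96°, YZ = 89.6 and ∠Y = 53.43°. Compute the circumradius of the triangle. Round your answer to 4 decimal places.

110.3180

The third angle is ∠Z = 180° − ∠X − ∠Y = 102.61°.
Law of sines: ZX = YZ·sin Y/sin X ≈ 177.2.
Law of sines: XY = YZ·sin Z/sin X ≈ 215.31.
Circumradius = YZ/(2 sin X) ≈ 110.32.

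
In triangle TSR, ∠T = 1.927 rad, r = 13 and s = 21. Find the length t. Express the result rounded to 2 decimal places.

By the law of cosines, t² = s² + r² − 2·s·r·cos T = 800.4, so t ≈ 28.291.

28.29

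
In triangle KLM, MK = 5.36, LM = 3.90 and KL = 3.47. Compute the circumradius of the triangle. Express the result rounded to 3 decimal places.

By the law of cosines, cos K = (MK² + KL² − LM²) / (2·MK·KL) ≈ 0.68714, so ∠K ≈ 46.60°.
Circumradius = LM/(2 sin K) ≈ 2.684.

R ≈ 2.684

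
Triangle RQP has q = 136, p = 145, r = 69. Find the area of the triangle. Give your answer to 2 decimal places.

4658.70

Semiperimeter s = (69 + 136 + 145)/2 = 175.
Heron's formula: area = √(175·106·39·30) ≈ 4658.7.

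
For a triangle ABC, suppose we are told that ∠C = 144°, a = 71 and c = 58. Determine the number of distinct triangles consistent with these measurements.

a·sin C = 71·sin(144°) ≈ 41.73.
Since ∠C is not acute, a triangle exists only if c > a; here c ≤ a, so there is no triangle.

0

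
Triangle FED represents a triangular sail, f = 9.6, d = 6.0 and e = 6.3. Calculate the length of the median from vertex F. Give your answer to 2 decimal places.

Median from F: ½√(2·e² + 2·d² − f²) ≈ 3.8477.

m_F ≈ 3.85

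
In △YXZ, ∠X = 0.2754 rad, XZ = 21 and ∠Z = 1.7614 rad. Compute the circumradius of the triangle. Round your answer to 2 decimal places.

R ≈ 11.75

The third angle is ∠Y = π − ∠X − ∠Z = 1.1048 rad.
Law of sines: ZY = XZ·sin X/sin Y ≈ 6.3922.
Law of sines: YX = XZ·sin Z/sin Y ≈ 23.081.
Circumradius = XZ/(2 sin Y) ≈ 11.753.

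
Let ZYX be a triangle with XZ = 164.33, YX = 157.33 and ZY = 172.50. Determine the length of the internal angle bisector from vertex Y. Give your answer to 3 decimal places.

t_Y ≈ 142.838

By the law of cosines, cos Y = (ZY² + YX² − XZ²) / (2·ZY·YX) ≈ 0.50673, so ∠Y ≈ 59.55°.
The bisector from Y has length 2·ZY·YX·cos(∠Y/2)/(ZY+YX) ≈ 142.84.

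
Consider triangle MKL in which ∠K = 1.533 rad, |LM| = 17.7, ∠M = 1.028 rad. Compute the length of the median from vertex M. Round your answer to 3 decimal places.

The third angle is ∠L = π − ∠M − ∠K = 0.581 rad.
Law of sines: |KL| = |LM|·sin M/sin K ≈ 15.167.
Law of sines: |MK| = |LM|·sin L/sin K ≈ 9.7157.
Median from M: ½√(2·|LM|² + 2·|MK|² − |KL|²) ≈ 12.097.

12.097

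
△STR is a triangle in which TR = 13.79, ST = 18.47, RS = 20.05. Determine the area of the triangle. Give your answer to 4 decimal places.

Semiperimeter s = (13.79 + 20.05 + 18.47)/2 = 26.155.
Heron's formula: area = √(26.155·12.365·6.105·7.685) ≈ 123.18.

area ≈ 123.1797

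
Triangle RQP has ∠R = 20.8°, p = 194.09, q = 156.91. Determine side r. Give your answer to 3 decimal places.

73.158

By the law of cosines, r² = q² + p² − 2·q·p·cos R = 5352.1, so r ≈ 73.158.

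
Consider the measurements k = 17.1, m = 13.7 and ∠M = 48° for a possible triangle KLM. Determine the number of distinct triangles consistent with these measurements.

2

k·sin M = 17.1·sin(48°) ≈ 12.71.
Since k sin M < m < k (12.71 < 13.7 < 17.1), two triangles exist.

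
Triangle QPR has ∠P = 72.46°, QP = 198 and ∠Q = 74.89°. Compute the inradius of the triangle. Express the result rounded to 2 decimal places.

The third angle is ∠R = 180° − ∠Q − ∠P = 32.65°.
Law of sines: PR = QP·sin Q/sin R ≈ 354.31.
Law of sines: RQ = QP·sin P/sin R ≈ 349.94.
Area = ½·QP·PR·sin P ≈ 33446.
Semiperimeter s = (354.31+349.94+198)/2 = 451.13.
Inradius = area/s = 33446/451.13 ≈ 74.139.

r ≈ 74.14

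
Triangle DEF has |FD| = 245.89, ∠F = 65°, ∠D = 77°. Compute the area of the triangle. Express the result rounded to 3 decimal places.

The third angle is ∠E = 180° − ∠F − ∠D = 38.00°.
Law of sines: |EF| = |FD|·sin D/sin E ≈ 389.16.
Law of sines: |DE| = |FD|·sin F/sin E ≈ 361.97.
Area = ½·|FD|·|EF|·sin F ≈ 43362.

area ≈ 43362.010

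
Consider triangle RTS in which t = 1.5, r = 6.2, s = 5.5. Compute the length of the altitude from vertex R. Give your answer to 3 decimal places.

Semiperimeter p = (6.2 + 1.5 + 5.5)/2 = 6.6.
Heron's formula: area = √(6.6·0.4·5.1·1.1) ≈ 3.8484.
The altitude from R has length 2·area/r ≈ 1.2414.

h_R ≈ 1.241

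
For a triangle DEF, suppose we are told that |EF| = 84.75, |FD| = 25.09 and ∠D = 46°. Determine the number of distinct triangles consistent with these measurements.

1

|FD|·sin D = 25.09·sin(46°) ≈ 18.05.
Since |EF| ≥ |FD|, exactly one triangle exists.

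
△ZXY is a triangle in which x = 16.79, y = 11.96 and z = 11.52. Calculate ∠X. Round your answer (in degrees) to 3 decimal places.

By the law of cosines, cos X = (y² + z² − x²) / (2·y·z) ≈ -0.02233, so ∠X ≈ 91.28°.

91.279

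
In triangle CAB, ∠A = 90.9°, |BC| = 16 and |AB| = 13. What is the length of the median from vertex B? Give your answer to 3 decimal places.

m_B ≈ 13.845

Law of sines: sin C = |AB|·sin A/|BC| ≈ 0.81240.
Since |BC| ≥ |AB|, only the acute value applies: ∠C ≈ 54.33°.
Then ∠B = 180° − ∠A − ∠C ≈ 34.77°.
Law of sines gives |CA| = |BC|·sin B/sin A ≈ 9.1254.
Median from B: ½√(2·|AB|² + 2·|BC|² − |CA|²) ≈ 13.845.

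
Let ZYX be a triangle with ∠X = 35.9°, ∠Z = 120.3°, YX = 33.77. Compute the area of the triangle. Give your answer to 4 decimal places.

156.2745

The third angle is ∠Y = 180° − ∠X − ∠Z = 23.80°.
Law of sines: XZ = YX·sin Y/sin Z ≈ 15.784.
Law of sines: ZY = YX·sin X/sin Z ≈ 22.935.
Area = ½·YX·XZ·sin X ≈ 156.27.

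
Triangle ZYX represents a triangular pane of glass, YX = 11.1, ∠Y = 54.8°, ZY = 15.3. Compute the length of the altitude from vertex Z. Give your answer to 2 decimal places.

By the law of cosines, XZ² = ZY² + YX² − 2·ZY·YX·cos Y = 161.51, so XZ ≈ 12.709.
Area = ½·ZY·YX·sin Y ≈ 69.388.
The altitude from Z has length 2·area/YX ≈ 12.502.

12.50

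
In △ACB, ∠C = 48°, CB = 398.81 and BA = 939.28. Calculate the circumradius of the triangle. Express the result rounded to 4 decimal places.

Law of sines: sin A = CB·sin C/BA ≈ 0.31553.
Since BA ≥ CB, only the acute value applies: ∠A ≈ 18.39°.
Then ∠B = 180° − ∠C − ∠A ≈ 113.61°.
Law of sines gives AC = BA·sin B/sin C ≈ 1158.2.
Circumradius = BA/(2 sin C) ≈ 631.96.

R ≈ 631.9630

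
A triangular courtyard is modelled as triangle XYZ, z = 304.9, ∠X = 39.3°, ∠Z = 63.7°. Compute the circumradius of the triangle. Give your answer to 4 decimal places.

R ≈ 170.0528

The third angle is ∠Y = 180° − ∠Z − ∠X = 77.00°.
Law of sines: x = z·sin X/sin Z ≈ 215.42.
Law of sines: y = z·sin Y/sin Z ≈ 331.39.
Circumradius = z/(2 sin Z) ≈ 170.05.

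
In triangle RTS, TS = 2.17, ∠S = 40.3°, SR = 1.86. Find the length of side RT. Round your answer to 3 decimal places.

1.418

By the law of cosines, RT² = TS² + SR² − 2·TS·SR·cos S = 2.0119, so RT ≈ 1.4184.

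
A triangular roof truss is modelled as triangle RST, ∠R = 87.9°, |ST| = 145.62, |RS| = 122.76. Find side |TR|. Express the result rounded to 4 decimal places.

Law of sines: sin T = |RS|·sin R/|ST| ≈ 0.84245.
Since |ST| ≥ |RS|, only the acute value applies: ∠T ≈ 57.40°.
Then ∠S = 180° − ∠R − ∠T ≈ 34.70°.
Law of sines gives |TR| = |ST|·sin S/sin R ≈ 82.955.

82.9548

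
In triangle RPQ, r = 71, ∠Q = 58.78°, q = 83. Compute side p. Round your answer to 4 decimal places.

Law of sines: sin R = r·sin Q/q ≈ 0.73154.
Since q ≥ r, only the acute value applies: ∠R ≈ 47.02°.
Then ∠P = 180° − ∠Q − ∠R ≈ 74.20°.
Law of sines gives p = q·sin P/sin Q ≈ 93.39.

93.3902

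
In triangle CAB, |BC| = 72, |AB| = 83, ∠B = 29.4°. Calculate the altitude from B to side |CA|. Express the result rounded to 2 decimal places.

By the law of cosines, |CA|² = |AB|² + |BC|² − 2·|AB|·|BC|·cos B = 1660.3, so |CA| ≈ 40.746.
Area = ½·|AB|·|BC|·sin B ≈ 1466.8.
The altitude from B has length 2·area/|CA| ≈ 71.998.

h_B ≈ 72.00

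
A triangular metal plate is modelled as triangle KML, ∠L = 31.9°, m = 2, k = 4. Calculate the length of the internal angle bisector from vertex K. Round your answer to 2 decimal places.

1.06

By the law of cosines, l² = k² + m² − 2·k·m·cos L = 6.4165, so l ≈ 2.5331.
Law of cosines again: cos K = (m² + l² − k²)/(2·m·l) ≈ -0.55106, so ∠K ≈ 123.44°.
The bisector from K has length 2·m·l·cos(∠K/2)/(m+l) ≈ 1.059.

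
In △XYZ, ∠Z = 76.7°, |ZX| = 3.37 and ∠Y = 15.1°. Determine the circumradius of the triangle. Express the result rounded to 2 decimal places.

The third angle is ∠X = 180° − ∠Y − ∠Z = 88.20°.
Law of sines: |YZ| = |ZX|·sin X/sin Y ≈ 12.93.
Law of sines: |XY| = |ZX|·sin Z/sin Y ≈ 12.589.
Circumradius = |ZX|/(2 sin Y) ≈ 6.4682.

6.47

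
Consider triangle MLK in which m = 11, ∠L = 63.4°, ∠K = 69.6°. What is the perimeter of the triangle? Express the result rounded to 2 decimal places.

The third angle is ∠M = 180° − ∠L − ∠K = 47.00°.
Law of sines: l = m·sin L/sin M ≈ 13.449.
Law of sines: k = m·sin K/sin M ≈ 14.097.
Semiperimeter s = (11+13.449+14.097)/2 = 19.273.
Perimeter = 11 + 13.449 + 14.097 = 38.546.

perimeter ≈ 38.55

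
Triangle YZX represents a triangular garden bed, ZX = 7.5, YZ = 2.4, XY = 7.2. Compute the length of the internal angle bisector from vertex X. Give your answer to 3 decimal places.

By the law of cosines, cos X = (ZX² + XY² − YZ²) / (2·ZX·XY) ≈ 0.94750, so ∠X ≈ 0.325 rad.
The bisector from X has length 2·ZX·XY·cos(∠X/2)/(ZX+XY) ≈ 7.2499.

7.250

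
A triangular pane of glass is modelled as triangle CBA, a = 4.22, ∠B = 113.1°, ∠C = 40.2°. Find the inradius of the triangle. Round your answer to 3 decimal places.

1.244

The third angle is ∠A = 180° − ∠C − ∠B = 26.70°.
Law of sines: c = a·sin C/sin A ≈ 6.0621.
Law of sines: b = a·sin B/sin A ≈ 8.639.
Area = ½·a·c·sin B ≈ 11.766.
Semiperimeter s = (6.0621+8.639+4.22)/2 = 9.4605.
Inradius = area/s = 11.766/9.4605 ≈ 1.2436.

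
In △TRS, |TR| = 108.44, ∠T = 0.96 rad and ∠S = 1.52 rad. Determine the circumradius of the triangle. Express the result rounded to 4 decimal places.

54.2900

The third angle is ∠R = π − ∠S − ∠T = 0.662 rad.
Law of sines: |RS| = |TR|·sin T/sin S ≈ 88.948.
Law of sines: |ST| = |TR|·sin R/sin S ≈ 66.709.
Circumradius = |TR|/(2 sin S) ≈ 54.29.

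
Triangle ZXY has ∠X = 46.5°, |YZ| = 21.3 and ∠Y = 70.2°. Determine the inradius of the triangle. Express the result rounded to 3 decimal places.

6.995

The third angle is ∠Z = 180° − ∠X − ∠Y = 63.30°.
Law of sines: |XY| = |YZ|·sin Z/sin X ≈ 26.233.
Law of sines: |ZX| = |YZ|·sin Y/sin X ≈ 27.628.
Area = ½·|YZ|·|XY|·sin Y ≈ 262.87.
Semiperimeter s = (26.233+21.3+27.628)/2 = 37.581.
Inradius = area/s = 262.87/37.581 ≈ 6.9947.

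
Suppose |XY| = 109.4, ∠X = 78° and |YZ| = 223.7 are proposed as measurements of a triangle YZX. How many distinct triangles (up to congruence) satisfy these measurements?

|XY|·sin X = 109.4·sin(78°) ≈ 107.
Since |YZ| ≥ |XY|, exactly one triangle exists.

1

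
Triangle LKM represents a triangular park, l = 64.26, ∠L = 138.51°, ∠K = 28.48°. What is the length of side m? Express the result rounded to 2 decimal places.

The third angle is ∠M = 180° − ∠L − ∠K = 13.01°.
Law of sines: m = l·sin M/sin L ≈ 21.836.

21.84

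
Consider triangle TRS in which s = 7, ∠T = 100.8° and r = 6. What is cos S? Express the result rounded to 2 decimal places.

cos S ≈ 0.73

By the law of cosines, t² = r² + s² − 2·r·s·cos T = 100.74, so t ≈ 10.037.
Law of cosines again: cos S = (t² + r² − s²)/(2·t·r) ≈ 0.72848, so ∠S ≈ 43.24°.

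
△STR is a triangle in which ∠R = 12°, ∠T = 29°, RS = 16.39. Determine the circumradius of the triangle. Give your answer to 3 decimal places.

16.904

The third angle is ∠S = 180° − ∠T − ∠R = 139.00°.
Law of sines: TR = RS·sin S/sin T ≈ 22.179.
Law of sines: ST = RS·sin R/sin T ≈ 7.0289.
Circumradius = RS/(2 sin T) ≈ 16.904.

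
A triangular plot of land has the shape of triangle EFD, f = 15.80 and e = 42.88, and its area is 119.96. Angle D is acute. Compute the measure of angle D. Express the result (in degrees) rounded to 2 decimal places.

∠D ≈ 20.74°

From area = ½·e·f·sin D, we get sin D = 2·area/(e·f) ≈ 0.35412.
Taking the acute solution, ∠D ≈ 20.74°.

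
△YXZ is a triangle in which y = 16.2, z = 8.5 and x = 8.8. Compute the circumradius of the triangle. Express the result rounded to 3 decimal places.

By the law of cosines, cos Y = (x² + z² − y²) / (2·x·z) ≈ -0.75368, so ∠Y ≈ 138.91°.
Circumradius = y/(2 sin Y) ≈ 12.324.

R ≈ 12.324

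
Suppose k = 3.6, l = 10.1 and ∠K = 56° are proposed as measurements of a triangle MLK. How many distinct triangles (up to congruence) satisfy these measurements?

l·sin K = 10.1·sin(56°) ≈ 8.373.
Since k = 3.6 < 8.373 = l sin K, no triangle exists.

0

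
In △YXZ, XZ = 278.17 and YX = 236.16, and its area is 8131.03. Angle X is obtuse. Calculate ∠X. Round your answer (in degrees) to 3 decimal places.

From area = ½·YX·XZ·sin X, we get sin X = 2·area/(YX·XZ) ≈ 0.24755.
Taking the obtuse solution, ∠X ≈ 165.67°.

∠X ≈ 165.668°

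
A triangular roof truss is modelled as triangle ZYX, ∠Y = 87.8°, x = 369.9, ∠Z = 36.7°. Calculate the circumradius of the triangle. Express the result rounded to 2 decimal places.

The third angle is ∠X = 180° − ∠Z − ∠Y = 55.50°.
Law of sines: z = x·sin Z/sin X ≈ 268.24.
Law of sines: y = x·sin Y/sin X ≈ 448.51.
Circumradius = x/(2 sin X) ≈ 224.42.

R ≈ 224.42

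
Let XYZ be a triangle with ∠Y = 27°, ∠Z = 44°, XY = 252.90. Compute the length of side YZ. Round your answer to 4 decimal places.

344.2291

The third angle is ∠X = 180° − ∠Y − ∠Z = 109.00°.
Law of sines: YZ = XY·sin X/sin Z ≈ 344.23.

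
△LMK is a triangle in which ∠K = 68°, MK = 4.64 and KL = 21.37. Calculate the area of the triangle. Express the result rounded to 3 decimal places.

Area = ½·MK·KL·sin K ≈ 45.968.

45.968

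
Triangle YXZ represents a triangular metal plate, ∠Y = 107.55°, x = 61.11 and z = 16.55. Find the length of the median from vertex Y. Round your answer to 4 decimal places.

By the law of cosines, y² = x² + z² − 2·x·z·cos Y = 4618.3, so y ≈ 67.958.
Median from Y: ½√(2·x² + 2·z² − y²) ≈ 29.148.

29.1479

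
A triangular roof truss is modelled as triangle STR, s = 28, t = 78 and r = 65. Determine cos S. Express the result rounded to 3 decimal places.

cos S ≈ 0.939

By the law of cosines, cos S = (t² + r² − s²) / (2·t·r) ≈ 0.93935, so ∠S ≈ 20.06°.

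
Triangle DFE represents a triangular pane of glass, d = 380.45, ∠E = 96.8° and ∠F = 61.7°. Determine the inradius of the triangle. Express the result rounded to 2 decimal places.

148.50

The third angle is ∠D = 180° − ∠F − ∠E = 21.50°.
Law of sines: f = d·sin F/sin D ≈ 913.99.
Law of sines: e = d·sin E/sin D ≈ 1030.8.
Area = ½·d·f·sin E ≈ 1.7264e+05.
Semiperimeter s = (380.45+913.99+1030.8)/2 = 1162.6.
Inradius = area/s = 1.7264e+05/1162.6 ≈ 148.5.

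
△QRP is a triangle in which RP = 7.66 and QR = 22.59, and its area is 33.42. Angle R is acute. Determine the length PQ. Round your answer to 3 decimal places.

15.804

From area = ½·QR·RP·sin R, we get sin R = 2·area/(QR·RP) ≈ 0.38627.
Taking the acute solution, ∠R ≈ 22.72°.
Law of cosines then gives PQ ≈ 15.804.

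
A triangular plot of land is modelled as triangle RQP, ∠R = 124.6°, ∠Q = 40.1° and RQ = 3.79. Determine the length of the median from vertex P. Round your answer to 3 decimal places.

m_P ≈ 10.445

The third angle is ∠P = 180° − ∠R − ∠Q = 15.30°.
Law of sines: QP = RQ·sin R/sin P ≈ 11.823.
Law of sines: PR = RQ·sin Q/sin P ≈ 9.2515.
Median from P: ½√(2·QP² + 2·PR² − RQ²) ≈ 10.445.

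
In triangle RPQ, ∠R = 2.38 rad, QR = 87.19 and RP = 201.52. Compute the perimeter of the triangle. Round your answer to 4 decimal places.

560.0867

By the law of cosines, PQ² = QR² + RP² − 2·QR·RP·cos R = 73645, so PQ ≈ 271.38.
Semiperimeter s = (271.38+87.19+201.52)/2 = 280.04.
Perimeter = 271.38 + 87.19 + 201.52 = 560.09.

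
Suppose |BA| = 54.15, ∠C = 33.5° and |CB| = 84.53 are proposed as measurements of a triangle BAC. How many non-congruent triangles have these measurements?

2

|CB|·sin C = 84.53·sin(33.5°) ≈ 46.66.
Since |CB| sin C < |BA| < |CB| (46.66 < 54.15 < 84.53), two triangles exist.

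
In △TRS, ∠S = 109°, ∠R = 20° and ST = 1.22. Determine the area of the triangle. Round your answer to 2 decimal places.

The third angle is ∠T = 180° − ∠R − ∠S = 51.00°.
Law of sines: RS = ST·sin T/sin R ≈ 2.7721.
Law of sines: TR = ST·sin S/sin R ≈ 3.3727.
Area = ½·ST·RS·sin S ≈ 1.5989.

area ≈ 1.60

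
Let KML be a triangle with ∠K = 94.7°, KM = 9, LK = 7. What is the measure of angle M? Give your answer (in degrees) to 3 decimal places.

36.082

By the law of cosines, ML² = LK² + KM² − 2·LK·KM·cos K = 140.32, so ML ≈ 11.846.
Law of cosines again: cos M = (KM² + ML² − LK²)/(2·KM·ML) ≈ 0.80818, so ∠M ≈ 36.08°.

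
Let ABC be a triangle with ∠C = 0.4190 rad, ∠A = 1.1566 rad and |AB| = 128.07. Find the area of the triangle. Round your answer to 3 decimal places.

The third angle is ∠B = π − ∠C − ∠A = 1.5660 rad.
Law of sines: |BC| = |AB|·sin A/sin C ≈ 288.17.
Law of sines: |CA| = |AB|·sin B/sin C ≈ 314.78.
Area = ½·|AB|·|BC|·sin B ≈ 18453.

area ≈ 18452.637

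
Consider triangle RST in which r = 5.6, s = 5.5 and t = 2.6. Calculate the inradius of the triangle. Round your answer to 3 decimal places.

1.023

Semiperimeter p = (5.6 + 5.5 + 2.6)/2 = 6.85.
Heron's formula: area = √(6.85·1.25·1.35·4.25) ≈ 7.0091.
Inradius = area/p = 7.0091/6.85 ≈ 1.0232.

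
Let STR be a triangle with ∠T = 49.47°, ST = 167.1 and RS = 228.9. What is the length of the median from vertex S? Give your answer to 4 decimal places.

m_S ≈ 133.4367

Law of sines: sin R = ST·sin T/RS ≈ 0.55486.
Since RS ≥ ST, only the acute value applies: ∠R ≈ 33.70°.
Then ∠S = 180° − ∠T − ∠R ≈ 96.83°.
Law of sines gives TR = RS·sin S/sin T ≈ 299.02.
Median from S: ½√(2·RS² + 2·ST² − TR²) ≈ 133.44.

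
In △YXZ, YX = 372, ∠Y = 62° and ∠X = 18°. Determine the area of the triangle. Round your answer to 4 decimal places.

The third angle is ∠Z = 180° − ∠Y − ∠X = 100.00°.
Law of sines: XZ = YX·sin Y/sin Z ≈ 333.52.
Law of sines: ZY = YX·sin X/sin Z ≈ 116.73.
Area = ½·YX·XZ·sin X ≈ 19170.

area ≈ 19169.9825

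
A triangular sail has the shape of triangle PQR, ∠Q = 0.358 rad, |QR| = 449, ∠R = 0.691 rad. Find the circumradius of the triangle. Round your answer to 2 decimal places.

258.96

The third angle is ∠P = π − ∠Q − ∠R = 2.093 rad.
Law of sines: |RP| = |QR|·sin Q/sin P ≈ 181.48.
Law of sines: |PQ| = |QR|·sin R/sin P ≈ 330.08.
Circumradius = |QR|/(2 sin P) ≈ 258.96.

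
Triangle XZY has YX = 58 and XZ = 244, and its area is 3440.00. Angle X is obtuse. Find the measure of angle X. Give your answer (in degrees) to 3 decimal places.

From area = ½·YX·XZ·sin X, we get sin X = 2·area/(YX·XZ) ≈ 0.48615.
Taking the obtuse solution, ∠X ≈ 150.91°.

∠X ≈ 150.912°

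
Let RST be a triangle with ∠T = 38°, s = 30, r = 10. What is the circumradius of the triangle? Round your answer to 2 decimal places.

18.65

By the law of cosines, t² = r² + s² − 2·r·s·cos T = 527.19, so t ≈ 22.961.
Area = ½·r·s·sin T ≈ 92.349.
Circumradius = t/(2 sin T) ≈ 18.647.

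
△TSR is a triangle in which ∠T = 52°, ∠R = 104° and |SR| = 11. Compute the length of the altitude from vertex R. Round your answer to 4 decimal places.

The third angle is ∠S = 180° − ∠R − ∠T = 24.00°.
Law of sines: |RT| = |SR|·sin S/sin T ≈ 5.6777.
Law of sines: |TS| = |SR|·sin R/sin T ≈ 13.545.
Area = ½·|SR|·|RT|·sin R ≈ 30.3.
The altitude from R has length 2·area/|TS| ≈ 4.4741.

4.4741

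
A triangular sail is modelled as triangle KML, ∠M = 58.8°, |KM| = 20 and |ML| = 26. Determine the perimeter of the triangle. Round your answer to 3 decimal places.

By the law of cosines, |LK|² = |KM|² + |ML|² − 2·|KM|·|ML|·cos M = 537.25, so |LK| ≈ 23.179.
Semiperimeter s = (26+23.179+20)/2 = 34.589.
Perimeter = 26 + 23.179 + 20 = 69.179.

perimeter ≈ 69.179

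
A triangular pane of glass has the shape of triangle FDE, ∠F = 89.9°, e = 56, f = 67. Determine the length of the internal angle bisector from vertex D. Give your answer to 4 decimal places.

t_D ≈ 58.4352

Law of sines: sin E = e·sin F/f ≈ 0.83582.
Since f ≥ e, only the acute value applies: ∠E ≈ 56.70°.
Then ∠D = 180° − ∠F − ∠E ≈ 33.40°.
Law of sines gives d = f·sin D/sin F ≈ 36.881.
The bisector from D has length 2·e·f·cos(∠D/2)/(e+f) ≈ 58.435.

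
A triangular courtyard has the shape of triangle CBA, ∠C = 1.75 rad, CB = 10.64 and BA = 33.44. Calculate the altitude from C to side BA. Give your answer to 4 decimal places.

Law of sines: sin A = CB·sin C/BA ≈ 0.31309.
Since BA ≥ CB, only the acute value applies: ∠A ≈ 0.318 rad.
Then ∠B = π − ∠C − ∠A ≈ 1.073 rad.
Law of sines gives AC = BA·sin B/sin C ≈ 29.862.
Area = ½·BA·CB·sin B ≈ 156.32.
The altitude from C has length 2·area/BA ≈ 9.3495.

h_C ≈ 9.3495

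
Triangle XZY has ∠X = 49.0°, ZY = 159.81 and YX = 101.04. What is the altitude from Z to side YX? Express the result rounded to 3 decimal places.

Law of sines: sin Z = YX·sin X/ZY ≈ 0.47717.
Since ZY ≥ YX, only the acute value applies: ∠Z ≈ 28.50°.
Then ∠Y = 180° − ∠X − ∠Z ≈ 102.50°.
Law of sines gives XZ = ZY·sin Y/sin X ≈ 206.73.
Area = ½·ZY·YX·sin Y ≈ 7882.2.
The altitude from Z has length 2·area/YX ≈ 156.02.

h_Z ≈ 156.022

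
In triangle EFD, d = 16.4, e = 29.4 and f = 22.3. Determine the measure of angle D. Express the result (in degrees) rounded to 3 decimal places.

By the law of cosines, cos D = (e² + f² − d²) / (2·e·f) ≈ 0.83333, so ∠D ≈ 33.56°.

∠D ≈ 33.558°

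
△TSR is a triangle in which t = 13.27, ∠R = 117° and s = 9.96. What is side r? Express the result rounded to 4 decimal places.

19.8822

By the law of cosines, r² = t² + s² − 2·t·s·cos R = 395.3, so r ≈ 19.882.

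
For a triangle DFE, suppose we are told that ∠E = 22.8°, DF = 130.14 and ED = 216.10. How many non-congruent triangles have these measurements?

2

ED·sin E = 216.10·sin(22.8°) ≈ 83.74.
Since ED sin E < DF < ED (83.74 < 130.14 < 216.10), two triangles exist.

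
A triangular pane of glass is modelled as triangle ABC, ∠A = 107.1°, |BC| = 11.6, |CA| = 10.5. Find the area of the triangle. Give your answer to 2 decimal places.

Law of sines: sin B = |CA|·sin A/|BC| ≈ 0.86516.
Since |BC| ≥ |CA|, only the acute value applies: ∠B ≈ 59.90°.
Then ∠C = 180° − ∠A − ∠B ≈ 13.00°.
Law of sines gives |AB| = |BC|·sin C/sin A ≈ 2.73.
Area = ½·|BC|·|CA|·sin C ≈ 13.699.

13.70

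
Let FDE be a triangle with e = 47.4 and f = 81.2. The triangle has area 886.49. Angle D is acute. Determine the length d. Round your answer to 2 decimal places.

From area = ½·e·f·sin D, we get sin D = 2·area/(e·f) ≈ 0.46065.
Taking the acute solution, ∠D ≈ 27.43°.
Law of cosines then gives d ≈ 44.808.

44.81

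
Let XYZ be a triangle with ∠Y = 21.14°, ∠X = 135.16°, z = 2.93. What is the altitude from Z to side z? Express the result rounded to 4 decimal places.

h_Z ≈ 1.8537

The third angle is ∠Z = 180° − ∠X − ∠Y = 23.70°.
Law of sines: x = z·sin X/sin Z ≈ 5.14.
Law of sines: y = z·sin Y/sin Z ≈ 2.6289.
Area = ½·z·x·sin Y ≈ 2.7157.
The altitude from Z has length 2·area/z ≈ 1.8537.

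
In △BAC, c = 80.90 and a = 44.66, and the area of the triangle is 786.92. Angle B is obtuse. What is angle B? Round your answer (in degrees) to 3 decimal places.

∠B ≈ 154.176°

From area = ½·a·c·sin B, we get sin B = 2·area/(a·c) ≈ 0.43561.
Taking the obtuse solution, ∠B ≈ 154.18°.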